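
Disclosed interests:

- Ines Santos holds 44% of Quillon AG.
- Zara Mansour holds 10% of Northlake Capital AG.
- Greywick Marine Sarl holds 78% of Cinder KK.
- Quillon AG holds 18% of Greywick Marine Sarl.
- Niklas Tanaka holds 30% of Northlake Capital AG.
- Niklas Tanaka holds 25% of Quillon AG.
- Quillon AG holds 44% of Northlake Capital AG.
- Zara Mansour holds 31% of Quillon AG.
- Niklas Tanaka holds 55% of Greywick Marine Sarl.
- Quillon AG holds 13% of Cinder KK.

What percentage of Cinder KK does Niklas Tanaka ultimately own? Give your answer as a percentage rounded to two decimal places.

Niklas reaches Cinder along 3 paths.
Via Quillon → Greywick: 25% × 18% × 78% = 3.51%.
Via Greywick: 55% × 78% = 42.9%.
Via Quillon: 25% × 13% = 3.25%.
Total: 3.51% + 42.9% + 3.25% = 49.66%.

49.66%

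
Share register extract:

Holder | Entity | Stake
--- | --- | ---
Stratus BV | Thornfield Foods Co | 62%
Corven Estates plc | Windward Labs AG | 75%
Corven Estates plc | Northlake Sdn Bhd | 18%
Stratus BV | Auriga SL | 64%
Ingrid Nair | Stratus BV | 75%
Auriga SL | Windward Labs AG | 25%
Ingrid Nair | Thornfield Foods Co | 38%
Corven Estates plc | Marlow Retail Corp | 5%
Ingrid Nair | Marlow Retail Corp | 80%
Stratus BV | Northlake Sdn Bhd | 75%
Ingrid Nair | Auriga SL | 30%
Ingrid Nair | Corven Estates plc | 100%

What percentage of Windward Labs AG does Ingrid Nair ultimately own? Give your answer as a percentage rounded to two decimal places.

Ingrid reaches Windward along 3 paths.
Via Corven: 100% × 75% = 75%.
Via Stratus → Auriga: 75% × 64% × 25% = 12%.
Via Auriga: 30% × 25% = 7.5%.
Total: 75% + 12% + 7.5% = 94.5%.
Rounded: 94.50%.

94.50%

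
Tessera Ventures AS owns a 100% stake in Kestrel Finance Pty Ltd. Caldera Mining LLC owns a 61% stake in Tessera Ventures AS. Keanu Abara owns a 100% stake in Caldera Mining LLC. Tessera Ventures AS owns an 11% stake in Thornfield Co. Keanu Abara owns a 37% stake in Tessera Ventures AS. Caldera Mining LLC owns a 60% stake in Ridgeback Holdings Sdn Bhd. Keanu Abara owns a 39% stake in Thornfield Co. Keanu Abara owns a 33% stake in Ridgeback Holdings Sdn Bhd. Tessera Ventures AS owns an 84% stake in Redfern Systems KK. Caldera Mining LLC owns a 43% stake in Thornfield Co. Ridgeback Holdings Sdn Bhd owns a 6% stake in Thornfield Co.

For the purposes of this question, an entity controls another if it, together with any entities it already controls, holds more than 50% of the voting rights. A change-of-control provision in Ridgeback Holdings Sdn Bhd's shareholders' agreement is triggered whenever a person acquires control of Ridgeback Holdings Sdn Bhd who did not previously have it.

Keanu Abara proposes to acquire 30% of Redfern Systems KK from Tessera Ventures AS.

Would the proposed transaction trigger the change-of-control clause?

No

The purchase adds only to Keanu's holdings (Tessera's stake shrinks), so Keanu is the only person who could newly come to control Ridgeback.
Keanu holds 100% of Caldera, so Keanu controls Caldera.
Caldera and Keanu together hold 60% + 33% = 93% of Ridgeback, so Keanu controls Ridgeback.
So Keanu already controls Ridgeback before the transaction.
After the purchase, Keanu holds 30% of Redfern directly, and Tessera's stake falls to 54%.
Keanu controlled Ridgeback already, so this is not a new person acquiring control; every other person's position is unchanged or reduced.
No new person acquires control, so the clause is not triggered.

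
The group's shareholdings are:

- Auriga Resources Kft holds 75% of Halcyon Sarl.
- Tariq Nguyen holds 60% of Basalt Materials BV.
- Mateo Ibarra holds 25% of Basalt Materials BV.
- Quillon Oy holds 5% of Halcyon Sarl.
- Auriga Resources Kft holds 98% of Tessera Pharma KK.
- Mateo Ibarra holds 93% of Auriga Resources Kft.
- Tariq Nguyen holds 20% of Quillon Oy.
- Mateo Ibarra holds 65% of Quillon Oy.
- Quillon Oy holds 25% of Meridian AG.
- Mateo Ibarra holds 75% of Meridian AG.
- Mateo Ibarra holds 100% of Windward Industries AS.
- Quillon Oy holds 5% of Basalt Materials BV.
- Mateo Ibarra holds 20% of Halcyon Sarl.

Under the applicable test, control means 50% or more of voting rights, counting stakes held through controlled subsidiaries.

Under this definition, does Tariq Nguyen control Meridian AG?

No

Tariq holds 60% of Basalt, so Tariq controls Basalt.
Neither Tariq nor any entity Tariq controls holds any voting interest in Meridian.
So Tariq does not control Meridian.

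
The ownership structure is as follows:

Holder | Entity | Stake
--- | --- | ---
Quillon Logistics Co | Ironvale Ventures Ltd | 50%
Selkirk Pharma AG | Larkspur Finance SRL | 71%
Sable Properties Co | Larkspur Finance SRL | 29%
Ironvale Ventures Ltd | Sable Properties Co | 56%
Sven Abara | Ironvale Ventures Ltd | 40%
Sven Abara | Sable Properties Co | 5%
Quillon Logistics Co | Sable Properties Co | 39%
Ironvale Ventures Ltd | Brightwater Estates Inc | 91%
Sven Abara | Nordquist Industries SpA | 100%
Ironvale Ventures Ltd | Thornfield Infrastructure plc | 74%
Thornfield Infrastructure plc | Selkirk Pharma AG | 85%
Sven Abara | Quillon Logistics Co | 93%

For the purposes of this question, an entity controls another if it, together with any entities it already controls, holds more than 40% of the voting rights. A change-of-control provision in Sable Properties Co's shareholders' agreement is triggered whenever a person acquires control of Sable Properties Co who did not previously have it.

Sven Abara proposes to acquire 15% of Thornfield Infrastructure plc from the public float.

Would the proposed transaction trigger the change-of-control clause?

No

The purchase changes only Sven's holdings, so Sven is the only person who could newly come to control Sable.
Sven holds 93% of Quillon, so Sven controls Quillon.
Quillon and Sven together hold 50% + 40% = 90% of Ironvale, so Sven controls Ironvale.
Quillon and Sven and Ironvale together hold 39% + 5% + 56% = 100% of Sable, so Sven controls Sable.
So Sven already controls Sable before the transaction.
After the purchase, Sven holds 15% of Thornfield directly.
Sven controlled Sable already, so this is not a new person acquiring control; every other person's position is unchanged or reduced.
No new person acquires control, so the clause is not triggered.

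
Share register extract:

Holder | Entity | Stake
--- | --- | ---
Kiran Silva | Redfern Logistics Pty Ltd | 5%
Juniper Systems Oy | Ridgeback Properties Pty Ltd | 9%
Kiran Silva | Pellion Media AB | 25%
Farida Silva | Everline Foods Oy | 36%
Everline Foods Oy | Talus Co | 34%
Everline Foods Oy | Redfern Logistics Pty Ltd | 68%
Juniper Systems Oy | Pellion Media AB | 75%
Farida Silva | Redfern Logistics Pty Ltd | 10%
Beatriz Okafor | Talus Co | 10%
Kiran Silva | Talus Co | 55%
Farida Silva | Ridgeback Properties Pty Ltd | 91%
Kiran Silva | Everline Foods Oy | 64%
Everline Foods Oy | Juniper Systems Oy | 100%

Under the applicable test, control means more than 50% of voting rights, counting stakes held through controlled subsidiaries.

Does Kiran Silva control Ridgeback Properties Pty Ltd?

Kiran holds 64% of Everline, so Kiran controls Everline.
Everline holds 100% of Juniper, so Kiran controls Juniper.
Everline and Kiran together hold 34% + 55% = 89% of Talus, so Kiran controls Talus.
Everline and Kiran together hold 68% + 5% = 73% of Redfern, so Kiran controls Redfern.
Juniper and Kiran together hold 75% + 25% = 100% of Pellion, so Kiran controls Pellion.
In Ridgeback, Kiran's side holds only 9%, not > 50%.
So Kiran does not control Ridgeback.

No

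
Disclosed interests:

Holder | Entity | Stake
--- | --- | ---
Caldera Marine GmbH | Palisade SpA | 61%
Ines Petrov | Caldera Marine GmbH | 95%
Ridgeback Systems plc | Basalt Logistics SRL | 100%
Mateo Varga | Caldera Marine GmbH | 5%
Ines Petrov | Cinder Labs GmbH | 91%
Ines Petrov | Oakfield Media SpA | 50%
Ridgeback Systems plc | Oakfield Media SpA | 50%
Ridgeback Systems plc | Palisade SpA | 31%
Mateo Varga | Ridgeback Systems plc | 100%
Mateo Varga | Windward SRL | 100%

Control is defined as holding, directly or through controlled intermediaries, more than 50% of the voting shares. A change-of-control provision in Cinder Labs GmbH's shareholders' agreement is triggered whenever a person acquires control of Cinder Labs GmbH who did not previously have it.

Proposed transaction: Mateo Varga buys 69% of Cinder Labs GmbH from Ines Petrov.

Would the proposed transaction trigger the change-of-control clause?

The purchase adds only to Mateo's holdings (Ines's stake shrinks), so Mateo is the only person who could newly come to control Cinder.
Mateo holds 100% of Ridgeback, so Mateo controls Ridgeback.
Mateo holds 100% of Windward, so Mateo controls Windward.
Ridgeback holds 100% of Basalt, so Mateo controls Basalt.
Neither Mateo nor any entity Mateo controls holds any voting interest in Cinder.
So before the transaction, Mateo does not control Cinder.
After the purchase, Mateo holds 69% of Cinder directly, and Ines's stake falls to 22%.
Mateo holds 69% of Cinder, so Mateo controls Cinder.
Mateo did not control Cinder before and does after, so the clause is triggered.

Yes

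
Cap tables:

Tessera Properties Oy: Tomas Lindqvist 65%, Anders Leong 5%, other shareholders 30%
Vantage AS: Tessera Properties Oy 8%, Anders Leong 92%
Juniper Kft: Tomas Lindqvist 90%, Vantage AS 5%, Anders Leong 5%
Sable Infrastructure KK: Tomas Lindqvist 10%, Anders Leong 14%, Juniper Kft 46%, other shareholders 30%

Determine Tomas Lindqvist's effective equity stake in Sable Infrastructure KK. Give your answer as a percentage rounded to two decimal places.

Tomas reaches Sable along 3 paths.
Direct stake: 10% = 10%.
Via Juniper: 90% × 46% = 41.4%.
Via Tessera → Vantage → Juniper: 65% × 8% × 5% × 46% = 0.1196%.
Total: 10% + 41.4% + 0.1196% = 51.5196%.
Rounded: 51.52%.

51.52%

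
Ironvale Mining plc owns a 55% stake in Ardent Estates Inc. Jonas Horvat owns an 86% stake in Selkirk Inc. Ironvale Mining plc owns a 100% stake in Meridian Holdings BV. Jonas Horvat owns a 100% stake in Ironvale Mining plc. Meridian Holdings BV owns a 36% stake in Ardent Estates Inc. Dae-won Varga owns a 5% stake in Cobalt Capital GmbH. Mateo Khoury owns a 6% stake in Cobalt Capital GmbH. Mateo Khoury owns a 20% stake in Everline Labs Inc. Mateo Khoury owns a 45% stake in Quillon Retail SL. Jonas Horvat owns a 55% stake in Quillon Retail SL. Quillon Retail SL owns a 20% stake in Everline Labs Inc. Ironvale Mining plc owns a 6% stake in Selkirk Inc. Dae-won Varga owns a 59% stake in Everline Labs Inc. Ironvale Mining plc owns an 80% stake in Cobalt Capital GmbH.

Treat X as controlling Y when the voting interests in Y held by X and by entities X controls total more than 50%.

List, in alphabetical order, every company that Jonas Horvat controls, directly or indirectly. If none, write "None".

Ardent Estates Inc, Cobalt Capital GmbH, Ironvale Mining plc, Meridian Holdings BV, Quillon Retail SL, Selkirk Inc

Jonas holds 100% of Ironvale, so Jonas controls Ironvale.
Ironvale holds 100% of Meridian, so Jonas controls Meridian.
Jonas holds 55% of Quillon, so Jonas controls Quillon.
Ironvale holds 80% of Cobalt, so Jonas controls Cobalt.
Meridian and Ironvale together hold 36% + 55% = 91% of Ardent, so Jonas controls Ardent.
Jonas and Ironvale together hold 86% + 6% = 92% of Selkirk, so Jonas controls Selkirk.
No other company's threshold is met.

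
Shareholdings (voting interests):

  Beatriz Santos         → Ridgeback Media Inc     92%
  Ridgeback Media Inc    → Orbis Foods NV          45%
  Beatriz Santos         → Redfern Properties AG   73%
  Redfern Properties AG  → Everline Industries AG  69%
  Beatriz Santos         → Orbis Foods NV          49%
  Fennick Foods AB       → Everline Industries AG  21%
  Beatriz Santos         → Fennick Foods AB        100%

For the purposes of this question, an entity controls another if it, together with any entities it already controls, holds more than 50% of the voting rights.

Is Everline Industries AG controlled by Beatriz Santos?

Beatriz holds 100% of Fennick, so Beatriz controls Fennick.
Beatriz holds 73% of Redfern, so Beatriz controls Redfern.
Redfern and Fennick together hold 69% + 21% = 90% of Everline, so Beatriz controls Everline.

Yes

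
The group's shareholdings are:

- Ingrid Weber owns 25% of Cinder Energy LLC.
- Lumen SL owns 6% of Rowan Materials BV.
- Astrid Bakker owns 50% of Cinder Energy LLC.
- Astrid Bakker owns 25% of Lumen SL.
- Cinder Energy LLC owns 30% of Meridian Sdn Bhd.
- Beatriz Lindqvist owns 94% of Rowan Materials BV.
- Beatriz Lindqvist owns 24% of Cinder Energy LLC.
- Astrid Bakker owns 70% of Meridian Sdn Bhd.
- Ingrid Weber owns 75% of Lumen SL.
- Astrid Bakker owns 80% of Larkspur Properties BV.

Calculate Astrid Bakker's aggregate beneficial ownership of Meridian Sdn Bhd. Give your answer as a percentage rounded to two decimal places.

85.00%

Astrid reaches Meridian along 2 paths.
Direct stake: 70% = 70%.
Via Cinder: 50% × 30% = 15%.
Total: 70% + 15% = 85%.
Rounded: 85.00%.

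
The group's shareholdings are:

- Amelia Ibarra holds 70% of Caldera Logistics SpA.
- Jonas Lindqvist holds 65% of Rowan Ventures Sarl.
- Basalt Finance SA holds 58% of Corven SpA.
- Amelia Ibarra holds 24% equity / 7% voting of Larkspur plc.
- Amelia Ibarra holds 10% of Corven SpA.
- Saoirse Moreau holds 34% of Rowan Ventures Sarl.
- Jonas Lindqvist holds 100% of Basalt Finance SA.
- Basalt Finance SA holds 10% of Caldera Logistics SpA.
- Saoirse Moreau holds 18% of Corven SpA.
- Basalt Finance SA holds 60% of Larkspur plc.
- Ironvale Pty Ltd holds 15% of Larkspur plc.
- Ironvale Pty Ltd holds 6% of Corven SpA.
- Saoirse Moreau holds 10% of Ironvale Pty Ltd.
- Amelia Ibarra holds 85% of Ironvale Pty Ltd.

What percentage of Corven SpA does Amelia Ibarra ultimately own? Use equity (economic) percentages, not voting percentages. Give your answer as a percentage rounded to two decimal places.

Amelia reaches Corven along 2 paths.
Direct stake: 10% = 10%.
Via Ironvale: 85% × 6% = 5.1%.
Total: 10% + 5.1% = 15.1%.
Rounded: 15.10%.

15.10%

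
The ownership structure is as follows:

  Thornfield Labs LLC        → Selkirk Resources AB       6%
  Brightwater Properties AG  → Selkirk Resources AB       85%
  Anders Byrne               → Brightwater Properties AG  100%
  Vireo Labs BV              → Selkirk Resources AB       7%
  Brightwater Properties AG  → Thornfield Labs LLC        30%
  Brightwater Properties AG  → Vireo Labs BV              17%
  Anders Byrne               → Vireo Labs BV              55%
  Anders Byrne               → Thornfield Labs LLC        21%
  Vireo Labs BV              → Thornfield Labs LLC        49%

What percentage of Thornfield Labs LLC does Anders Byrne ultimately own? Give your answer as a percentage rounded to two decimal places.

86.28%

Anders reaches Thornfield along 4 paths.
Via Brightwater: 100% × 30% = 30%.
Via Brightwater → Vireo: 100% × 17% × 49% = 8.33%.
Via Vireo: 55% × 49% = 26.95%.
Direct stake: 21% = 21%.
Total: 30% + 8.33% + 26.95% + 21% = 86.28%.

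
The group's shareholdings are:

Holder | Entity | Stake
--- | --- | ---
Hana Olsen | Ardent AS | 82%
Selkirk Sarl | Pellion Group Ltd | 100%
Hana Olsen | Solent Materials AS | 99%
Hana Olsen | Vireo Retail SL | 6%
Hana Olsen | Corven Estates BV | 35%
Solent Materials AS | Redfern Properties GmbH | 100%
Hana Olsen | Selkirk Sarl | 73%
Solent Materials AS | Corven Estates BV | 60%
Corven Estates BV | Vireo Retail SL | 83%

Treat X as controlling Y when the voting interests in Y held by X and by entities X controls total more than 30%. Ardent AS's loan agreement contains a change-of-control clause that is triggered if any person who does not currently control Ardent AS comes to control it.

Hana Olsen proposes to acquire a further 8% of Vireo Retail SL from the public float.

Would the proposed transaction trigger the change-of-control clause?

No

The purchase changes only Hana's holdings, so Hana is the only person who could newly come to control Ardent.
Hana holds 82% of Ardent, so Hana controls Ardent.
So Hana already controls Ardent before the transaction.
After the purchase, Hana's direct stake in Vireo rises to 6% + 8% = 14%.
Hana controlled Ardent already, so this is not a new person acquiring control; every other person's position is unchanged or reduced.
No new person acquires control, so the clause is not triggered.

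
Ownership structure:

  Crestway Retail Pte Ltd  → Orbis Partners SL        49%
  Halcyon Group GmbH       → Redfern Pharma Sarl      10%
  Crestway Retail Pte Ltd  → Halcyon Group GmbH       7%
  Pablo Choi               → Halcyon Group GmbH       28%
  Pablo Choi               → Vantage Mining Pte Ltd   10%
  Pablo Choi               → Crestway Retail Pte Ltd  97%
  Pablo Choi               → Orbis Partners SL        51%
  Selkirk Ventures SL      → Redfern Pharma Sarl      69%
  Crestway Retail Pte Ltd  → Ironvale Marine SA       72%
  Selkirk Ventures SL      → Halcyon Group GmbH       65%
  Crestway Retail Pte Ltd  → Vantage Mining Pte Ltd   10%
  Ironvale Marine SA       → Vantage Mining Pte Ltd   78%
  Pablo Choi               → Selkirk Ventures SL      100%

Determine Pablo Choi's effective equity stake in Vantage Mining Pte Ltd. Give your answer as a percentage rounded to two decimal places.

74.18%

Pablo reaches Vantage along 3 paths.
Via Crestway: 97% × 10% = 9.7%.
Via Crestway → Ironvale: 97% × 72% × 78% = 54.4752%.
Direct stake: 10% = 10%.
Total: 9.7% + 54.4752% + 10% = 74.1752%.
Rounded: 74.18%.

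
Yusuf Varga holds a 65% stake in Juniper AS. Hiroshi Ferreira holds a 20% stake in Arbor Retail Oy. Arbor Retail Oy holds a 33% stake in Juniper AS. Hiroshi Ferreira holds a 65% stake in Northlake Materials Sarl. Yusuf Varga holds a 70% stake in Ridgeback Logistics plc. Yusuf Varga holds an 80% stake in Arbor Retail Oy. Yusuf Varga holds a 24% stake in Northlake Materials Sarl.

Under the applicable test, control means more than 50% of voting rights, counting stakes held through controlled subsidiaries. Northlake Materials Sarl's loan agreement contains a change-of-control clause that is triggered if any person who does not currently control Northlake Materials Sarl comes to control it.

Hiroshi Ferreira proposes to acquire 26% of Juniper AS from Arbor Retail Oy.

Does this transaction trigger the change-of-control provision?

The purchase adds only to Hiroshi's holdings (Arbor's stake shrinks), so Hiroshi is the only person who could newly come to control Northlake.
Hiroshi holds 65% of Northlake, so Hiroshi controls Northlake.
So Hiroshi already controls Northlake before the transaction.
After the purchase, Hiroshi holds 26% of Juniper directly, and Arbor's stake falls to 7%.
Hiroshi controlled Northlake already, so this is not a new person acquiring control; every other person's position is unchanged or reduced.
No new person acquires control, so the clause is not triggered.

No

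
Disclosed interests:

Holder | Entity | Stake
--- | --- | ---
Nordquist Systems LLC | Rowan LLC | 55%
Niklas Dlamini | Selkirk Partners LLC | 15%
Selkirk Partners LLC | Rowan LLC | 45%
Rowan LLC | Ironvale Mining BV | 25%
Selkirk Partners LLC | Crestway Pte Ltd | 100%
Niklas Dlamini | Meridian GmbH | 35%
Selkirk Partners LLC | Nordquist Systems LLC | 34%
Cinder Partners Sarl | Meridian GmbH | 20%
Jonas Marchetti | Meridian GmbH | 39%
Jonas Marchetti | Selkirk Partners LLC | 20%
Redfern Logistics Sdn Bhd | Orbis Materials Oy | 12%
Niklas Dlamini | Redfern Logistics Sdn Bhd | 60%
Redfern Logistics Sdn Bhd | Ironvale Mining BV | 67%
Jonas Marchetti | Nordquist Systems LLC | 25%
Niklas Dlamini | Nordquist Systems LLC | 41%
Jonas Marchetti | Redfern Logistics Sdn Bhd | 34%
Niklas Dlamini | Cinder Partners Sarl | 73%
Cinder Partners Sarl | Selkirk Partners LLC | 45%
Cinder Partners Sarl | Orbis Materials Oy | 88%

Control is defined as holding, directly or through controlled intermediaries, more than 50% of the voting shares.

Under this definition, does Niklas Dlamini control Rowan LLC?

Yes

Niklas holds 73% of Cinder, so Niklas controls Cinder.
Cinder and Niklas together hold 45% + 15% = 60% of Selkirk, so Niklas controls Selkirk.
Selkirk and Niklas together hold 34% + 41% = 75% of Nordquist, so Niklas controls Nordquist.
Selkirk and Nordquist together hold 45% + 55% = 100% of Rowan, so Niklas controls Rowan.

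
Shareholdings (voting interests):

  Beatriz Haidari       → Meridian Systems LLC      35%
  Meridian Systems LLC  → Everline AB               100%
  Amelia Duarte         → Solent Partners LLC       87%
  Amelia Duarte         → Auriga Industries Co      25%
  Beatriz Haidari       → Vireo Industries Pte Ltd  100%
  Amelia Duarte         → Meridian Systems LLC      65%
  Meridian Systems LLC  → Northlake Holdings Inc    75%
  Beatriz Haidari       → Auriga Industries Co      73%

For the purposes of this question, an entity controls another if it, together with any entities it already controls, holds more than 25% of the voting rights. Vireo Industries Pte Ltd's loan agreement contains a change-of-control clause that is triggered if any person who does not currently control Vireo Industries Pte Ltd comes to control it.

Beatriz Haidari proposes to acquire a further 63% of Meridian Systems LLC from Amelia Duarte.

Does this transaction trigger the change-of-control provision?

The purchase adds only to Beatriz's holdings (Amelia's stake shrinks), so Beatriz is the only person who could newly come to control Vireo.
Beatriz holds 100% of Vireo, so Beatriz controls Vireo.
So Beatriz already controls Vireo before the transaction.
After the purchase, Beatriz's direct stake in Meridian rises to 35% + 63% = 98%, and Amelia's stake falls to 2%.
Beatriz controlled Vireo already, so this is not a new person acquiring control; every other person's position is unchanged or reduced.
No new person acquires control, so the clause is not triggered.

No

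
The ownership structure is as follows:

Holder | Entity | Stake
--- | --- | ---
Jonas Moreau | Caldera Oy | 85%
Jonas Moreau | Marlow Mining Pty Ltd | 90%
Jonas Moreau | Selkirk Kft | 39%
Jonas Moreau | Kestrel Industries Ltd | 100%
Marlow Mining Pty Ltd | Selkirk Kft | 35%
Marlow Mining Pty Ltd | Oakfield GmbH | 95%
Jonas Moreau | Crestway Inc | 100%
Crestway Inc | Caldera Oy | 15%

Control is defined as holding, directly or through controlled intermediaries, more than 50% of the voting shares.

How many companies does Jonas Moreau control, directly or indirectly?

Jonas holds 90% of Marlow, so Jonas controls Marlow.
Jonas holds 100% of Kestrel, so Jonas controls Kestrel.
Jonas holds 100% of Crestway, so Jonas controls Crestway.
Jonas and Marlow together hold 39% + 35% = 74% of Selkirk, so Jonas controls Selkirk.
Marlow holds 95% of Oakfield, so Jonas controls Oakfield.
Crestway and Jonas together hold 15% + 85% = 100% of Caldera, so Jonas controls Caldera.
Jonas controls 6 companies.

6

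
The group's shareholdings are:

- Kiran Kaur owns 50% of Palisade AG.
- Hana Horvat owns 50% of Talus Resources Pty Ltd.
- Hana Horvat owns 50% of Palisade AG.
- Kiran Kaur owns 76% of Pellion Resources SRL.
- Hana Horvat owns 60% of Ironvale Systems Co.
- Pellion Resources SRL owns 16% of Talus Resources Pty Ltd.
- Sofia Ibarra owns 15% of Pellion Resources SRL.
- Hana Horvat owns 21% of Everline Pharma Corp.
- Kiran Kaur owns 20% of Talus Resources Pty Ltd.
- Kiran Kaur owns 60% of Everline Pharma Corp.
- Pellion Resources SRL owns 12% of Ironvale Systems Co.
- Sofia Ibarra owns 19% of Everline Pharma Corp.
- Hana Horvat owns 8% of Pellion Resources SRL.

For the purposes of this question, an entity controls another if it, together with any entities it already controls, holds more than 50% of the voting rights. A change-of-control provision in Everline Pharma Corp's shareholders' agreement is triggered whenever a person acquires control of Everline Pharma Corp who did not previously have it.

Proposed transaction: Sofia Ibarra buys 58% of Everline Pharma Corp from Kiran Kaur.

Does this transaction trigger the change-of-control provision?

Yes

The purchase adds only to Sofia's holdings (Kiran's stake shrinks), so Sofia is the only person who could newly come to control Everline.
Sofia's largest direct stake is 19% in Everline, which does not meet the threshold, so Sofia controls no company.
In Everline, Sofia's side holds only 19%, not > 50%.
So before the transaction, Sofia does not control Everline.
After the purchase, Sofia's direct stake in Everline rises to 19% + 58% = 77%, and Kiran's stake falls to 2%.
Sofia holds 77% of Everline, so Sofia controls Everline.
Sofia did not control Everline before and does after, so the clause is triggered.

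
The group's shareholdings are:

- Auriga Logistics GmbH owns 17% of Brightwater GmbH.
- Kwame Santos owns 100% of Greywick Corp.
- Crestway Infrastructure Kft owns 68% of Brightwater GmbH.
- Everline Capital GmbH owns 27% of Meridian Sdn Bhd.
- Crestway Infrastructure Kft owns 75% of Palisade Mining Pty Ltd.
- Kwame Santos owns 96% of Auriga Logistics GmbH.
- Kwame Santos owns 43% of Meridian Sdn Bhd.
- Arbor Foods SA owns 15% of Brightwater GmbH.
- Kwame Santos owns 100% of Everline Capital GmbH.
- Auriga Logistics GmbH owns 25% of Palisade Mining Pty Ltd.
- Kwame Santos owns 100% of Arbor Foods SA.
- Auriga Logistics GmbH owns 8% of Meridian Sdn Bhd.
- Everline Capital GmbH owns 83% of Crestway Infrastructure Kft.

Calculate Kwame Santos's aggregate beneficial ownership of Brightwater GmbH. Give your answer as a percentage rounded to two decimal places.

Kwame reaches Brightwater along 3 paths.
Via Auriga: 96% × 17% = 16.32%.
Via Everline → Crestway: 100% × 83% × 68% = 56.44%.
Via Arbor: 100% × 15% = 15%.
Total: 16.32% + 56.44% + 15% = 87.76%.

87.76%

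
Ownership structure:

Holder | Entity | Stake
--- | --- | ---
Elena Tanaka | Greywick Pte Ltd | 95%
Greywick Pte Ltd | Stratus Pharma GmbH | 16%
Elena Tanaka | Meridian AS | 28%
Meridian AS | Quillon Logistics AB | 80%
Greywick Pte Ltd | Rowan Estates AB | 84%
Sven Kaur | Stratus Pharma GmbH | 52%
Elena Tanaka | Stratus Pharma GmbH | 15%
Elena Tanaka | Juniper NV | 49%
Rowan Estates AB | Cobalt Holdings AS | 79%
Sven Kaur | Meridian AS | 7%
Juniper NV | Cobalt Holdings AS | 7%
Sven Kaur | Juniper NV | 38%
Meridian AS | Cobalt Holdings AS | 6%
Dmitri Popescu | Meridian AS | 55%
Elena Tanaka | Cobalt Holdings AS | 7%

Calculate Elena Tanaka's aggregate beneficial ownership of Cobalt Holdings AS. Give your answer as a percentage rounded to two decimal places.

Elena reaches Cobalt along 4 paths.
Via Greywick → Rowan: 95% × 84% × 79% = 63.042%.
Direct stake: 7% = 7%.
Via Juniper: 49% × 7% = 3.43%.
Via Meridian: 28% × 6% = 1.68%.
Total: 63.042% + 7% + 3.43% + 1.68% = 75.152%.
Rounded: 75.15%.

75.15%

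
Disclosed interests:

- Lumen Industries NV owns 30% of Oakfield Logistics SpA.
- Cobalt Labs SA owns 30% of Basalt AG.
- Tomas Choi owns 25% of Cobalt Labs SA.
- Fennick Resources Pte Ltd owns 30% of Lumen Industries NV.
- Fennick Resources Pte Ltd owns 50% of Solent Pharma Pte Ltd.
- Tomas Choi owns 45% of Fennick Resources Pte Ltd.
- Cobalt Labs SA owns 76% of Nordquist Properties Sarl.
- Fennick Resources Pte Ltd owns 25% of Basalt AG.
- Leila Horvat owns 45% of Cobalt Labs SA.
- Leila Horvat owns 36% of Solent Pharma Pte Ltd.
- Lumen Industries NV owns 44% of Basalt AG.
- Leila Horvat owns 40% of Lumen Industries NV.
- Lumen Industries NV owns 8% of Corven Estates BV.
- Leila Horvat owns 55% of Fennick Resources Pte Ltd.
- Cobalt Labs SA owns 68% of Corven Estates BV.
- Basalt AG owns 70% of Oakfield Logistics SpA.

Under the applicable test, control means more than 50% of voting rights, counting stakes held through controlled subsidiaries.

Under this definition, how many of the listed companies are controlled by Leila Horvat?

5

Leila holds 55% of Fennick, so Leila controls Fennick.
Fennick and Leila together hold 30% + 40% = 70% of Lumen, so Leila controls Lumen.
Leila and Fennick together hold 36% + 50% = 86% of Solent, so Leila controls Solent.
Fennick and Lumen together hold 25% + 44% = 69% of Basalt, so Leila controls Basalt.
Lumen and Basalt together hold 30% + 70% = 100% of Oakfield, so Leila controls Oakfield.
No other company's threshold is met.
Leila controls 5 companies.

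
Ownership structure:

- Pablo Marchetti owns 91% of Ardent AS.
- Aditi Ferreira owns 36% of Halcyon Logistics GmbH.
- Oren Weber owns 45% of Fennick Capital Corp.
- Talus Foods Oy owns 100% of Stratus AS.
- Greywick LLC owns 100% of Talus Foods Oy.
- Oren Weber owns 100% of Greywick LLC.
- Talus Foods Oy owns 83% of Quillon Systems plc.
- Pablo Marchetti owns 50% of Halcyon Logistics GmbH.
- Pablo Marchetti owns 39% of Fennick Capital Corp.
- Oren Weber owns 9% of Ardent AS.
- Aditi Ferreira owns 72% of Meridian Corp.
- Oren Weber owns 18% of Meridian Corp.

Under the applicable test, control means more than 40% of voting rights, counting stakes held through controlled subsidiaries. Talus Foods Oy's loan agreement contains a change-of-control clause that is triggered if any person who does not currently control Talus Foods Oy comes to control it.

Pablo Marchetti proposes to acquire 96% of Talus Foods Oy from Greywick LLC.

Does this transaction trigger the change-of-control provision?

The purchase adds only to Pablo's holdings (Greywick's stake shrinks), so Pablo is the only person who could newly come to control Talus.
Pablo holds 50% of Halcyon, so Pablo controls Halcyon.
Pablo holds 91% of Ardent, so Pablo controls Ardent.
Neither Pablo nor any entity Pablo controls holds any voting interest in Talus.
So before the transaction, Pablo does not control Talus.
After the purchase, Pablo holds 96% of Talus directly, and Greywick's stake falls to 4%.
Pablo holds 96% of Talus, so Pablo controls Talus.
Pablo did not control Talus before and does after, so the clause is triggered.

Yes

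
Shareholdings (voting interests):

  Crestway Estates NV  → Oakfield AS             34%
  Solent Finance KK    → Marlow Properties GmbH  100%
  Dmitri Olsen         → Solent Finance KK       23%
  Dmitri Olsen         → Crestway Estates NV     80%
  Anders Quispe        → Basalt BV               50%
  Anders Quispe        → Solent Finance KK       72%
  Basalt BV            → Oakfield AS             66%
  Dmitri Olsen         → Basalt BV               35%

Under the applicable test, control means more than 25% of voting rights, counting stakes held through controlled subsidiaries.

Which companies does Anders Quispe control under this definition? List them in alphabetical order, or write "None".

Anders holds 50% of Basalt, so Anders controls Basalt.
Anders holds 72% of Solent, so Anders controls Solent.
Solent holds 100% of Marlow, so Anders controls Marlow.
Basalt holds 66% of Oakfield, so Anders controls Oakfield.
No other company's threshold is met.

Basalt BV, Marlow Properties GmbH, Oakfield AS, Solent Finance KK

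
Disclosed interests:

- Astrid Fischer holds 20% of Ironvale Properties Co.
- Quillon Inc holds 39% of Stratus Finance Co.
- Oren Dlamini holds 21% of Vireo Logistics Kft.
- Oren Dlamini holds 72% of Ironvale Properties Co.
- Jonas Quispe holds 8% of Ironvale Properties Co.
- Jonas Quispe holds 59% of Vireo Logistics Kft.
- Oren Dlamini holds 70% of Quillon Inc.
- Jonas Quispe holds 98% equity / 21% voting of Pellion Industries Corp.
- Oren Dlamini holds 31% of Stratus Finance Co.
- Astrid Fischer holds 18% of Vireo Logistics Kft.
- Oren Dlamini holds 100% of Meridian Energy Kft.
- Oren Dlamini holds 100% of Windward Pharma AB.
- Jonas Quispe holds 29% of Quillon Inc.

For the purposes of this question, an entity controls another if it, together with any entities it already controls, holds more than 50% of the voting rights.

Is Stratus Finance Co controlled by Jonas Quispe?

No

Jonas holds 59% of Vireo, so Jonas controls Vireo.
Neither Jonas nor any entity Jonas controls holds any voting interest in Stratus.
So Jonas does not control Stratus.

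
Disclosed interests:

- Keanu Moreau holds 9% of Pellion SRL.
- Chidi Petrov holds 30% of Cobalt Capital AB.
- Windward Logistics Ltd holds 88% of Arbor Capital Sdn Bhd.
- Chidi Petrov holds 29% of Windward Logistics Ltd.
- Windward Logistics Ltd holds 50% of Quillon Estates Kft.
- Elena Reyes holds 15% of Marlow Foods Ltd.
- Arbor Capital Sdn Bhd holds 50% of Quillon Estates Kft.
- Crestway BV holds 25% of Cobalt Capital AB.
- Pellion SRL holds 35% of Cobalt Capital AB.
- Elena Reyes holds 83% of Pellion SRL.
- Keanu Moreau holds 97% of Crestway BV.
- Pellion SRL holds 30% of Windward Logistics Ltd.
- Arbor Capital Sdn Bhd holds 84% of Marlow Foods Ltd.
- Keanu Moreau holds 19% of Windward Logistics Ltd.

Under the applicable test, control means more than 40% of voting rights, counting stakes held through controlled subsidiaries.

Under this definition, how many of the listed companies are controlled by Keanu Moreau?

Keanu holds 97% of Crestway, so Keanu controls Crestway.
No other company's threshold is met.
Keanu controls 1 company.

1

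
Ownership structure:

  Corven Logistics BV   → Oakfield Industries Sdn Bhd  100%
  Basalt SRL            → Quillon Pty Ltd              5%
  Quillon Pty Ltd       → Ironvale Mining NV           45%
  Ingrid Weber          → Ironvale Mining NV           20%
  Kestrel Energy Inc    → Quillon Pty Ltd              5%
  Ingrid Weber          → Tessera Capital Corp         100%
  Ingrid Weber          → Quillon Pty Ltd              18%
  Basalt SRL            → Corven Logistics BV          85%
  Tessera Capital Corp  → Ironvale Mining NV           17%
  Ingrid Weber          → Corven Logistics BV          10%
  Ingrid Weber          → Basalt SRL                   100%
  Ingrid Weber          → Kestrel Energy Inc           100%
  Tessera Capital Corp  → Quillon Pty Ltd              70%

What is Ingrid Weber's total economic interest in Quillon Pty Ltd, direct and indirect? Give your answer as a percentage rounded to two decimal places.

98.00%

Ingrid reaches Quillon along 4 paths.
Via Tessera: 100% × 70% = 70%.
Via Kestrel: 100% × 5% = 5%.
Via Basalt: 100% × 5% = 5%.
Direct stake: 18% = 18%.
Total: 70% + 5% + 5% + 18% = 98%.
Rounded: 98.00%.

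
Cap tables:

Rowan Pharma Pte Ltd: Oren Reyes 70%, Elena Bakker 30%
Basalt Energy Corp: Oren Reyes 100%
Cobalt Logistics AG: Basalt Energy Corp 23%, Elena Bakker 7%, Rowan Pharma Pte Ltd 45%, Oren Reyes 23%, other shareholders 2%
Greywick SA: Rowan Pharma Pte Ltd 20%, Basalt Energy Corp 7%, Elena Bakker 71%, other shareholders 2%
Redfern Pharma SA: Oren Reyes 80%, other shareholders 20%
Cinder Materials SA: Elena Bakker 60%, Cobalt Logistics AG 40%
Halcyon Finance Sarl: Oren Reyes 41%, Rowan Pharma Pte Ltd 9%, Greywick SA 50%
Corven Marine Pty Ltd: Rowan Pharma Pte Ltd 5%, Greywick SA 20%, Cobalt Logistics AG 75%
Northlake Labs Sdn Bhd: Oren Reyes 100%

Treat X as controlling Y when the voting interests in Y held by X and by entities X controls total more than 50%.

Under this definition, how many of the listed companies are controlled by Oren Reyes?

Oren holds 70% of Rowan, so Oren controls Rowan.
Oren holds 100% of Basalt, so Oren controls Basalt.
Basalt and Rowan and Oren together hold 23% + 45% + 23% = 91% of Cobalt, so Oren controls Cobalt.
Oren holds 80% of Redfern, so Oren controls Redfern.
Rowan and Cobalt together hold 5% + 75% = 80% of Corven, so Oren controls Corven.
Oren holds 100% of Northlake, so Oren controls Northlake.
No other company's threshold is met.
Oren controls 6 companies.

6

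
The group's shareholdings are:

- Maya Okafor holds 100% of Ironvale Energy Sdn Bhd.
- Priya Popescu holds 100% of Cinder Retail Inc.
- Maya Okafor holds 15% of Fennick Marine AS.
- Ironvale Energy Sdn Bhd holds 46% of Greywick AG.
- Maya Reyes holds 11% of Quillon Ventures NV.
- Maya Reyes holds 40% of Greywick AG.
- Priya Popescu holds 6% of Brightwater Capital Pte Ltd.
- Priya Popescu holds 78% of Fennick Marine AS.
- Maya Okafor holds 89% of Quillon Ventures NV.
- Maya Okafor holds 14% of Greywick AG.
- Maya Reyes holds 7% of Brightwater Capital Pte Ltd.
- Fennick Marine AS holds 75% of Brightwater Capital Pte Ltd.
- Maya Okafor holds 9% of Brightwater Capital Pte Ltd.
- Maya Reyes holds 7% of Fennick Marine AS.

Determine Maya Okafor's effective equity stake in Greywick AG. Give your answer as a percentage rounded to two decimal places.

Maya Okafor reaches Greywick along 2 paths.
Via Ironvale: 100% × 46% = 46%.
Direct stake: 14% = 14%.
Total: 46% + 14% = 60%.
Rounded: 60.00%.

60.00%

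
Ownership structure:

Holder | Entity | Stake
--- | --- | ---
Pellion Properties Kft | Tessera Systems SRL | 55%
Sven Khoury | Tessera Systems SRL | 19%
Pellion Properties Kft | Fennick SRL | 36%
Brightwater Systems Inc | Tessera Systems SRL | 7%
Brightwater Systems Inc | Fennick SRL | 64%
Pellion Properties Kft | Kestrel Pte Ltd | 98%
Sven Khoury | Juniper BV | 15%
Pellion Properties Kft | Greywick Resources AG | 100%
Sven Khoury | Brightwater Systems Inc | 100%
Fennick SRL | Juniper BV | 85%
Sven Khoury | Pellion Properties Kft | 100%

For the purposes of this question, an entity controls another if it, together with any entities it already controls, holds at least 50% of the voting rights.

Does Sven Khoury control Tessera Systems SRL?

Yes

Sven holds 100% of Brightwater, so Sven controls Brightwater.
Sven holds 100% of Pellion, so Sven controls Pellion.
Sven and Brightwater and Pellion together hold 19% + 7% + 55% = 81% of Tessera, so Sven controls Tessera.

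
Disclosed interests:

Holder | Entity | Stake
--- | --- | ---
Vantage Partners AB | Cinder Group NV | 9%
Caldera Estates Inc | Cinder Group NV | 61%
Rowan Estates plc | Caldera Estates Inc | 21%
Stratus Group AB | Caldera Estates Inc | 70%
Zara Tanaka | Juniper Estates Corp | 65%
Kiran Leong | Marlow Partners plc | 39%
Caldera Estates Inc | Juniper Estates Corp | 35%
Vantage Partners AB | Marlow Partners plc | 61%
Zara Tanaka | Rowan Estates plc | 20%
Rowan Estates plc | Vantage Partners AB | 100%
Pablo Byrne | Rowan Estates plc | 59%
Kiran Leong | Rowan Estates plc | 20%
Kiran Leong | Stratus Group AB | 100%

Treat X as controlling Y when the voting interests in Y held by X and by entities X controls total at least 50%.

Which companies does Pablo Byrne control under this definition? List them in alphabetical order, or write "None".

Pablo holds 59% of Rowan, so Pablo controls Rowan.
Rowan holds 100% of Vantage, so Pablo controls Vantage.
Vantage holds 61% of Marlow, so Pablo controls Marlow.
No other company's threshold is met.

Marlow Partners plc, Rowan Estates plc, Vantage Partners AB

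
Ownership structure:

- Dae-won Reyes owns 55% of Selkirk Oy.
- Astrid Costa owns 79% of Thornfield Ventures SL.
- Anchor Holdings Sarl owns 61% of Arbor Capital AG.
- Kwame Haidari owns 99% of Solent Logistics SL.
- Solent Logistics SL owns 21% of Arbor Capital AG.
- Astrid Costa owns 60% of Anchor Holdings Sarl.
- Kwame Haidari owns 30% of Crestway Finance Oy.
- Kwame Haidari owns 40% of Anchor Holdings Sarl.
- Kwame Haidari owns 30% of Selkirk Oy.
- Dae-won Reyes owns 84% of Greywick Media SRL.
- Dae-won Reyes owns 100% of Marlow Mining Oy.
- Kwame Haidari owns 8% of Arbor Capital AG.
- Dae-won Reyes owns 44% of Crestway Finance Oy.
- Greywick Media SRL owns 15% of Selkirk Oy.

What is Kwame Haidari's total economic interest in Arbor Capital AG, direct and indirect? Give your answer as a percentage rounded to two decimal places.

Kwame reaches Arbor along 3 paths.
Via Anchor: 40% × 61% = 24.4%.
Via Solent: 99% × 21% = 20.79%.
Direct stake: 8% = 8%.
Total: 24.4% + 20.79% + 8% = 53.19%.

53.19%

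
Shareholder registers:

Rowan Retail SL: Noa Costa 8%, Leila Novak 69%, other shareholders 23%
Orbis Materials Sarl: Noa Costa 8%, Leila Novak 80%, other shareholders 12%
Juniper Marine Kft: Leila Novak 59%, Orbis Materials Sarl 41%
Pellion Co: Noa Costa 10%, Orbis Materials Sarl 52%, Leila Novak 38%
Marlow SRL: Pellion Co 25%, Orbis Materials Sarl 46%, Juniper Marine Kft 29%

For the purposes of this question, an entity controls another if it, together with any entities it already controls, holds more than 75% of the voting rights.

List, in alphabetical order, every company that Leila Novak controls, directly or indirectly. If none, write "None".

Juniper Marine Kft, Marlow SRL, Orbis Materials Sarl, Pellion Co

Leila holds 80% of Orbis, so Leila controls Orbis.
Leila and Orbis together hold 59% + 41% = 100% of Juniper, so Leila controls Juniper.
Orbis and Leila together hold 52% + 38% = 90% of Pellion, so Leila controls Pellion.
Pellion and Orbis and Juniper together hold 25% + 46% + 29% = 100% of Marlow, so Leila controls Marlow.
No other company's threshold is met.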